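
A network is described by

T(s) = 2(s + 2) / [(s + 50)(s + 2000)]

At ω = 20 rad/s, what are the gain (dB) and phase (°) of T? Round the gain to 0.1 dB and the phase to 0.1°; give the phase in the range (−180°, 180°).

-68.6 dB, 61.9°

At s = jω = j20:
zero (s+2): 2 + j20 → |·| = √(2²+20²) = √404 ≈ 20.1, ∠ = arctan(20/2) ≈ 84.29°
pole (s+50): 50 + j20 → |·| = √(50²+20²) = √2900 ≈ 53.852, ∠ = arctan(20/50) ≈ 21.80°
pole (s+2000): 2000 + j20 → |·| = √(2000²+20²) = √4000400 ≈ 2000.1, ∠ = arctan(20/2000) ≈ 0.57°
|T| = 2 · 20.1 / 1.0771e+05 ≈ 0.00037322
Gain = 20 log₁₀(0.00037322) ≈ -68.56 dB
∠T = 84.29° − 22.37° = 61.92°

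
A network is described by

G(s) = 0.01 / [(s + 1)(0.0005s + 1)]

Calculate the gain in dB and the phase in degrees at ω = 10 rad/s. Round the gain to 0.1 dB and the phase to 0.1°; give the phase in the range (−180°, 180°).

-60.0 dB, -84.6°

At ω = 10 rad/s:
pole (1 + j10·1) = 1 + j10 → |·| ≈ 10.05, ∠ ≈ 84.29°
pole (1 + j10·0.0005) = 1 + j0.005 → |·| ≈ 1, ∠ ≈ 0.29°
|G| = 0.01 · 1 / (10.05 · 1) ≈ 0.00099502
Gain = 20 log₁₀(0.00099502) ≈ -60.04 dB
∠G = (0°) − (84.29° + 0.29°) = -84.58°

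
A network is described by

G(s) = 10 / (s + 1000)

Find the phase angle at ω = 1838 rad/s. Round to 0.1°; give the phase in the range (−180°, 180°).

At s = jω = j1838:
pole (s+1000): 1000 + j1838 → |·| = √(1000²+1838²) = √4378244 ≈ 2092.4, ∠ = arctan(1838/1000) ≈ 61.45°
∠G = 0.00° − 61.45° = -61.45°

-61.5°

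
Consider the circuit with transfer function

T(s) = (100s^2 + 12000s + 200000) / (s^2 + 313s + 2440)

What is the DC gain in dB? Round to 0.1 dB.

T(0) = 200000 / 2440 ≈ 81.967
20 log₁₀(81.967) ≈ 38.27 dB

38.3 dB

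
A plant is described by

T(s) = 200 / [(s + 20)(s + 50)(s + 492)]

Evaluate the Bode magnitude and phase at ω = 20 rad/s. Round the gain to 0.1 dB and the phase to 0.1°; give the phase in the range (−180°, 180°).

At s = jω = j20:
pole (s+20): 20 + j20 → |·| = √(20²+20²) = √800 ≈ 28.284, ∠ = arctan(20/20) ≈ 45.00°
pole (s+50): 50 + j20 → |·| = √(50²+20²) = √2900 ≈ 53.852, ∠ = arctan(20/50) ≈ 21.80°
pole (s+492): 492 + j20 → |·| = √(492²+20²) = √242464 ≈ 492.41, ∠ = arctan(20/492) ≈ 2.33°
|T| = 200 / 7.5001e+05 ≈ 0.00026666
Gain = 20 log₁₀(0.00026666) ≈ -71.48 dB
∠T = 0.00° − 69.13° = -69.13°

-71.5 dB, -69.1°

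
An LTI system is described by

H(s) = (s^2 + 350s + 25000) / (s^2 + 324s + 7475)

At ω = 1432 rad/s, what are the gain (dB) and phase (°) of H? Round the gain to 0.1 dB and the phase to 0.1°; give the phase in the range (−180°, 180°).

Substitute s = j1432:
Numerator: (j1432)^2 + 350(j1432) + 25000 = -2025624 + j501200
Denominator: (j1432)^2 + 324(j1432) + 7475 = -2043149 + j463968
|N| = √(2025624² + 501200²) ≈ 2.0867e+06, ∠N ≈ 166.10°
|D| = √(2043149² + 463968²) ≈ 2.0952e+06, ∠D ≈ 167.21°
|H| = 2.0867e+06 / 2.0952e+06 ≈ 0.99594
Gain = 20 log₁₀(0.99594) ≈ -0.04 dB
∠H = 166.10° − 167.21° = -1.11°

-0.0 dB, -1.1°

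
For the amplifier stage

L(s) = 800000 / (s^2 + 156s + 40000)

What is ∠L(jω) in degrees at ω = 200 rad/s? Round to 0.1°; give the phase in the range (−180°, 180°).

-90.0°

At s = jω = j200:
quadratic: (j200)² + 156·j200 + 40000 = 0 + j31200 → |·| ≈ 31200, ∠ ≈ 90.00°
∠L = 0.00° − 90.00° = -90.00°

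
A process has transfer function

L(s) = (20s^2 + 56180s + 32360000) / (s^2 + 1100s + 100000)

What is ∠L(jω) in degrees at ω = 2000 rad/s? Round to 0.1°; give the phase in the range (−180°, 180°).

Substitute s = j2000:
Numerator: 20(j2000)^2 + 56180(j2000) + 32360000 = -47640000 + j112360000
Denominator: (j2000)^2 + 1100(j2000) + 100000 = -3900000 + j2200000
|N| = √(47640000² + 112360000²) ≈ 1.2204e+08, ∠N ≈ 112.98°
|D| = √(3900000² + 2200000²) ≈ 4.4777e+06, ∠D ≈ 150.57°
∠L = 112.98° − 150.57° = -37.59°

-37.6°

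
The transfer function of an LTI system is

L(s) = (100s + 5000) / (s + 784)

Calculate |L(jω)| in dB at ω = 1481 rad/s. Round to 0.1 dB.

38.9 dB

Substitute s = j1481:
Numerator: 100(j1481) + 5000 = 5000 + j148100
Denominator: (j1481) + 784 = 784 + j1481
|N| = √(5000² + 148100²) ≈ 1.4818e+05, ∠N ≈ 88.07°
|D| = √(784² + 1481²) ≈ 1675.7, ∠D ≈ 62.10°
|L| = 1.4818e+05 / 1675.7 ≈ 88.429
Gain = 20 log₁₀(88.429) ≈ 38.93 dB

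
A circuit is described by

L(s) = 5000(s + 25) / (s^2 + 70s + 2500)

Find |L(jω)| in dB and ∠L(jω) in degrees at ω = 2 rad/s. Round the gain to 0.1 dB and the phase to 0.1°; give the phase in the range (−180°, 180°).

34.0 dB, 1.4°

At s = jω = j2:
zero (s+25): 25 + j2 → |·| = √(25²+2²) = √629 ≈ 25.08, ∠ = arctan(2/25) ≈ 4.57°
quadratic: (j2)² + 70·j2 + 2500 = 2496 + j140 → |·| ≈ 2499.9, ∠ ≈ 3.21°
|L| = 5000 · 25.08 / 2499.9 ≈ 50.162
Gain = 20 log₁₀(50.162) ≈ 34.01 dB
∠L = 4.57° − 3.21° = 1.36°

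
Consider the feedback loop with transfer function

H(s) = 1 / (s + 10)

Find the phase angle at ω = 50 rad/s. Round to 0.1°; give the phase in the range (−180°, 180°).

At s = jω = j50:
pole (s+10): 10 + j50 → |·| = √(10²+50²) = √2600 ≈ 50.99, ∠ = arctan(50/10) ≈ 78.69°
∠H = 0.00° − 78.69° = -78.69°

-78.7°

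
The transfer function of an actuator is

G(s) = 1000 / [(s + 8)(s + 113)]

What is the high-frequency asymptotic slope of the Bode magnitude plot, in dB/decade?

Each pole contributes −20 dB/decade at high frequency; each zero contributes +20 dB/decade.
Net: 0 zero(s) − 2 pole(s) → -40 dB/decade.

-40 dB/decade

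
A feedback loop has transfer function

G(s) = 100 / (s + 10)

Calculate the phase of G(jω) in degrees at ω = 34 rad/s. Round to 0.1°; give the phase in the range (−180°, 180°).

Substitute s = j34:
Numerator: 100 = 100 + j0
Denominator: (j34) + 10 = 10 + j34
|N| = √(100² + 0²) ≈ 100, ∠N ≈ 0.00°
|D| = √(10² + 34²) ≈ 35.44, ∠D ≈ 73.61°
∠G = 0.00° − 73.61° = -73.61°

-73.6°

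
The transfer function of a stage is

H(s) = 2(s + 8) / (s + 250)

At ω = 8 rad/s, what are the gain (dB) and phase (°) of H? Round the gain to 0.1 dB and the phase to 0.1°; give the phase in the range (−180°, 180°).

-20.9 dB, 43.2°

At s = jω = j8:
zero (s+8): 8 + j8 → |·| = √(8²+8²) = √128 ≈ 11.314, ∠ = arctan(8/8) ≈ 45.00°
pole (s+250): 250 + j8 → |·| = √(250²+8²) = √62564 ≈ 250.13, ∠ = arctan(8/250) ≈ 1.83°
|H| = 2 · 11.314 / 250.13 ≈ 0.090465
Gain = 20 log₁₀(0.090465) ≈ -20.87 dB
∠H = 45.00° − 1.83° = 43.17°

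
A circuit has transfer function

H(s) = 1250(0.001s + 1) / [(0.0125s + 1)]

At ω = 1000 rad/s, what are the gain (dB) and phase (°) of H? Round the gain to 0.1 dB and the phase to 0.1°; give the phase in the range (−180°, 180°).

43.0 dB, -40.4°

At ω = 1000 rad/s:
zero (1 + j1000·0.001) = 1 + j1 → |·| ≈ 1.4142, ∠ ≈ 45.00°
pole (1 + j1000·0.0125) = 1 + j12.5 → |·| ≈ 12.54, ∠ ≈ 85.43°
|H| = 1250 · 1.4142 / (12.54) ≈ 140.97
Gain = 20 log₁₀(140.97) ≈ 42.98 dB
∠H = (45.00°) − (85.43°) = -40.43°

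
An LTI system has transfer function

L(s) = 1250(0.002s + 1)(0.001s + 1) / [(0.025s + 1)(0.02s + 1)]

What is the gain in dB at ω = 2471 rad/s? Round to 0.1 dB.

At ω = 2471 rad/s:
zero (1 + j2471·0.002) = 1 + j4.942 → |·| ≈ 5.0422, ∠ ≈ 78.56°
zero (1 + j2471·0.001) = 1 + j2.471 → |·| ≈ 2.6657, ∠ ≈ 67.97°
pole (1 + j2471·0.025) = 1 + j61.775 → |·| ≈ 61.783, ∠ ≈ 89.07°
pole (1 + j2471·0.02) = 1 + j49.42 → |·| ≈ 49.43, ∠ ≈ 88.84°
|L| = 1250 · 5.0422 · 2.6657 / (61.783 · 49.43) ≈ 5.5015
Gain = 20 log₁₀(5.5015) ≈ 14.81 dB

14.8 dB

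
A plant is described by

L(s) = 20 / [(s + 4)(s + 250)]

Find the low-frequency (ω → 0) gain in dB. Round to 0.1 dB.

-34.0 dB

L(0) = 20 / (4·250) = 0.02
20 log₁₀(0.02) ≈ -33.98 dB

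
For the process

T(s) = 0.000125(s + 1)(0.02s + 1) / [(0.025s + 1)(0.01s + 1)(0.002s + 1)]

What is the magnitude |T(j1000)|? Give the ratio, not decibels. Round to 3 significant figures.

At ω = 1000 rad/s:
zero (1 + j1000·1) = 1 + j1000 → |·| ≈ 1000, ∠ ≈ 89.94°
zero (1 + j1000·0.02) = 1 + j20 → |·| ≈ 20.025, ∠ ≈ 87.14°
pole (1 + j1000·0.025) = 1 + j25 → |·| ≈ 25.02, ∠ ≈ 87.71°
pole (1 + j1000·0.01) = 1 + j10 → |·| ≈ 10.05, ∠ ≈ 84.29°
pole (1 + j1000·0.002) = 1 + j2 → |·| ≈ 2.2361, ∠ ≈ 63.43°
|T| = 0.000125 · 1000 · 20.025 / (25.02 · 10.05 · 2.2361) ≈ 0.0044518

0.00445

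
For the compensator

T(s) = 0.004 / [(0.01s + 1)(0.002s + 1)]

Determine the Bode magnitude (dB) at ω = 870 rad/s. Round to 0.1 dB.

At ω = 870 rad/s:
pole (1 + j870·0.01) = 1 + j8.7 → |·| ≈ 8.7573, ∠ ≈ 83.44°
pole (1 + j870·0.002) = 1 + j1.74 → |·| ≈ 2.0069, ∠ ≈ 60.11°
|T| = 0.004 · 1 / (8.7573 · 2.0069) ≈ 0.0002276
Gain = 20 log₁₀(0.0002276) ≈ -72.86 dB

-72.9 dB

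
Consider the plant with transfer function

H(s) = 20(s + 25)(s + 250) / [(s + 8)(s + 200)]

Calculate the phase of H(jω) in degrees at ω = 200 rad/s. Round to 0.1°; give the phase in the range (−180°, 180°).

-11.2°

At s = jω = j200:
zero (s+25): 25 + j200 → |·| = √(25²+200²) = √40625 ≈ 201.56, ∠ = arctan(200/25) ≈ 82.87°
zero (s+250): 250 + j200 → |·| = √(250²+200²) = √102500 ≈ 320.16, ∠ = arctan(200/250) ≈ 38.66°
pole (s+8): 8 + j200 → |·| = √(8²+200²) = √40064 ≈ 200.16, ∠ = arctan(200/8) ≈ 87.71°
pole (s+200): 200 + j200 → |·| = √(200²+200²) = √80000 ≈ 282.84, ∠ = arctan(200/200) ≈ 45.00°
∠H = 121.53° − 132.71° = -11.18°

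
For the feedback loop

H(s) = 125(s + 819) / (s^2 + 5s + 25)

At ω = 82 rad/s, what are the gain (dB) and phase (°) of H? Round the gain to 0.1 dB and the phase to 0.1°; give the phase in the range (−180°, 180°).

At s = jω = j82:
zero (s+819): 819 + j82 → |·| = √(819²+82²) = √677485 ≈ 823.09, ∠ = arctan(82/819) ≈ 5.72°
quadratic: (j82)² + 5·j82 + 25 = -6699 + j410 → |·| ≈ 6711.5, ∠ ≈ 176.50°
|H| = 125 · 823.09 / 6711.5 ≈ 15.33
Gain = 20 log₁₀(15.33) ≈ 23.71 dB
∠H = 5.72° − 176.50° = -170.78°

23.7 dB, -170.8°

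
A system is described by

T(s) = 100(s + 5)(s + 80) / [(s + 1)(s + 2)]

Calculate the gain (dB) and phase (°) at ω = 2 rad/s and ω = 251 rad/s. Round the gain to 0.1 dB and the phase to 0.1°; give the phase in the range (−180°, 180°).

At s = jω = j2:
zero (s+5): 5 + j2 → |·| = √(5²+2²) = √29 ≈ 5.3852, ∠ = arctan(2/5) ≈ 21.80°
zero (s+80): 80 + j2 → |·| = √(80²+2²) = √6404 ≈ 80.025, ∠ = arctan(2/80) ≈ 1.43°
pole (s+1): 1 + j2 → |·| = √(1²+2²) = √5 ≈ 2.2361, ∠ = arctan(2/1) ≈ 63.43°
pole (s+2): 2 + j2 → |·| = √(2²+2²) = √8 ≈ 2.8284, ∠ = arctan(2/2) ≈ 45.00°
|T| = 100 · 430.95 / 6.3246 ≈ 6813.9
Gain = 20 log₁₀(6813.9) ≈ 76.67 dB
∠T = 23.23° − 108.43° = -85.20°

At s = jω = j251:
zero (s+5): 5 + j251 → |·| = √(5²+251²) = √63026 ≈ 251.05, ∠ = arctan(251/5) ≈ 88.86°
zero (s+80): 80 + j251 → |·| = √(80²+251²) = √69401 ≈ 263.44, ∠ = arctan(251/80) ≈ 72.32°
pole (s+1): 1 + j251 → |·| = √(1²+251²) = √63002 ≈ 251, ∠ = arctan(251/1) ≈ 89.77°
pole (s+2): 2 + j251 → |·| = √(2²+251²) = √63005 ≈ 251.01, ∠ = arctan(251/2) ≈ 89.54°
|T| = 100 · 66137 / 63004 ≈ 104.97
Gain = 20 log₁₀(104.97) ≈ 40.42 dB
∠T = 161.18° − 179.31° = -18.13°

ω = 2: 76.7 dB, -85.2°; ω = 251: 40.4 dB, -18.1°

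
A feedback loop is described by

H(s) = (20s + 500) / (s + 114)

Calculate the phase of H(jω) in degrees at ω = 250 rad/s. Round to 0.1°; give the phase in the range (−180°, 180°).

Substitute s = j250:
Numerator: 20(j250) + 500 = 500 + j5000
Denominator: (j250) + 114 = 114 + j250
|N| = √(500² + 5000²) ≈ 5024.9, ∠N ≈ 84.29°
|D| = √(114² + 250²) ≈ 274.77, ∠D ≈ 65.49°
∠H = 84.29° − 65.49° = 18.80°

18.8°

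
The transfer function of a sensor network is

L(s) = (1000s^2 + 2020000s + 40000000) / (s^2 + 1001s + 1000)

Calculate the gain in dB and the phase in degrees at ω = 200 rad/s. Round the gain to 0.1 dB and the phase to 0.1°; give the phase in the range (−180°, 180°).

Substitute s = j200:
Numerator: 1000(j200)^2 + 2020000(j200) + 40000000 = 0 + j404000000
Denominator: (j200)^2 + 1001(j200) + 1000 = -39000 + j200200
|N| = √(0² + 404000000²) ≈ 4.04e+08, ∠N ≈ 90.00°
|D| = √(39000² + 200200²) ≈ 2.0396e+05, ∠D ≈ 101.02°
|L| = 4.04e+08 / 2.0396e+05 ≈ 1980.8
Gain = 20 log₁₀(1980.8) ≈ 65.94 dB
∠L = 90.00° − 101.02° = -11.02°

65.9 dB, -11.0°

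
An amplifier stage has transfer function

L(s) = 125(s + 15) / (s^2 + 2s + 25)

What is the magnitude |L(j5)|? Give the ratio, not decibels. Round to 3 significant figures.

198

At s = jω = j5:
zero (s+15): 15 + j5 → |·| = √(15²+5²) = √250 ≈ 15.811, ∠ = arctan(5/15) ≈ 18.43°
quadratic: (j5)² + 2·j5 + 25 = 0 + j10 → |·| ≈ 10, ∠ ≈ 90.00°
|L| = 125 · 15.811 / 10 ≈ 197.64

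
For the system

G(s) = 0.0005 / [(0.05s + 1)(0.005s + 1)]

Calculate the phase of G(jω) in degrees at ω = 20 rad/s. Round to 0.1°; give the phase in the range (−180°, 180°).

-50.7°

At ω = 20 rad/s:
pole (1 + j20·0.05) = 1 + j1 → |·| ≈ 1.4142, ∠ ≈ 45.00°
pole (1 + j20·0.005) = 1 + j0.1 → |·| ≈ 1.005, ∠ ≈ 5.71°
∠G = (0°) − (45.00° + 5.71°) = -50.71°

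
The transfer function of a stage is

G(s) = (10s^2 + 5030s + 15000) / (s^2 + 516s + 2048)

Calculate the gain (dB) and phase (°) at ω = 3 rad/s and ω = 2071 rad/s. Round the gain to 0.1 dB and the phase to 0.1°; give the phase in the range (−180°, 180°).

ω = 3: 18.4 dB, 8.1°; ω = 2071: 20.0 dB, 0.3°

Substitute s = j3:
Numerator: 10(j3)^2 + 5030(j3) + 15000 = 14910 + j15090
Denominator: (j3)^2 + 516(j3) + 2048 = 2039 + j1548
|N| = √(14910² + 15090²) ≈ 21214, ∠N ≈ 45.34°
|D| = √(2039² + 1548²) ≈ 2560, ∠D ≈ 37.21°
|G| = 21214 / 2560 ≈ 8.2867
Gain = 20 log₁₀(8.2867) ≈ 18.37 dB
∠G = 45.34° − 37.21° = 8.13°

Substitute s = j2071:
Numerator: 10(j2071)^2 + 5030(j2071) + 15000 = -42875410 + j10417130
Denominator: (j2071)^2 + 516(j2071) + 2048 = -4286993 + j1068636
|N| = √(42875410² + 10417130²) ≈ 4.4123e+07, ∠N ≈ 166.34°
|D| = √(4286993² + 1068636²) ≈ 4.4182e+06, ∠D ≈ 166.00°
|G| = 4.4123e+07 / 4.4182e+06 ≈ 9.9866
Gain = 20 log₁₀(9.9866) ≈ 19.99 dB
∠G = 166.34° − 166.00° = 0.34°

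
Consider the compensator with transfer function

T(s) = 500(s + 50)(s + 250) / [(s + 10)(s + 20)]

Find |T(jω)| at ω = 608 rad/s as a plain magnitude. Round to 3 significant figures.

542

At s = jω = j608:
zero (s+50): 50 + j608 → |·| = √(50²+608²) = √372164 ≈ 610.05, ∠ = arctan(608/50) ≈ 85.30°
zero (s+250): 250 + j608 → |·| = √(250²+608²) = √432164 ≈ 657.39, ∠ = arctan(608/250) ≈ 67.65°
pole (s+10): 10 + j608 → |·| = √(10²+608²) = √369764 ≈ 608.08, ∠ = arctan(608/10) ≈ 89.06°
pole (s+20): 20 + j608 → |·| = √(20²+608²) = √370064 ≈ 608.33, ∠ = arctan(608/20) ≈ 88.12°
|T| = 500 · 4.0104e+05 / 3.6991e+05 ≈ 542.08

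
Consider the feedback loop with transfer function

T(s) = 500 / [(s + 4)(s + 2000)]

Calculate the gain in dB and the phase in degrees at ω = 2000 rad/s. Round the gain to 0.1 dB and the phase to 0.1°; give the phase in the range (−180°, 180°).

-81.1 dB, -134.9°

At s = jω = j2000:
pole (s+4): 4 + j2000 → |·| = √(4²+2000²) = √4000016 ≈ 2000, ∠ = arctan(2000/4) ≈ 89.89°
pole (s+2000): 2000 + j2000 → |·| = √(2000²+2000²) = √8000000 ≈ 2828.4, ∠ = arctan(2000/2000) ≈ 45.00°
|T| = 500 / 5.6568e+06 ≈ 8.8389e-05
Gain = 20 log₁₀(8.8389e-05) ≈ -81.07 dB
∠T = 0.00° − 134.89° = -134.89°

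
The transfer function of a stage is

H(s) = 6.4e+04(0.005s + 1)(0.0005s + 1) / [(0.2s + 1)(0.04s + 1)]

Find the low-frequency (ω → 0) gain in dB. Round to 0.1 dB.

H(0) = 6.4e+04 · 1 / 1 = 64000
20 log₁₀(64000) ≈ 96.12 dB

96.1 dB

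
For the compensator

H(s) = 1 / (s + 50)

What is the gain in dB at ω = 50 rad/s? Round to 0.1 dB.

-37.0 dB

Substitute s = j50:
Numerator: 1 = 1 + j0
Denominator: (j50) + 50 = 50 + j50
|N| = √(1² + 0²) ≈ 1, ∠N ≈ 0.00°
|D| = √(50² + 50²) ≈ 70.711, ∠D ≈ 45.00°
|H| = 1 / 70.711 ≈ 0.014142
Gain = 20 log₁₀(0.014142) ≈ -36.99 dB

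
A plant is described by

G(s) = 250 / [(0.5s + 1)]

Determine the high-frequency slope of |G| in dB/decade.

-20 dB/decade

Each pole contributes −20 dB/decade at high frequency; each zero contributes +20 dB/decade.
Net: 0 zero(s) − 1 pole(s) → -20 dB/decade.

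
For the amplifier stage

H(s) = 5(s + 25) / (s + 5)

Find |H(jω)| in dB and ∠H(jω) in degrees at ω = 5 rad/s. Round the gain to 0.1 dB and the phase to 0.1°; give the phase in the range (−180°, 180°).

25.1 dB, -33.7°

At s = jω = j5:
zero (s+25): 25 + j5 → |·| = √(25²+5²) = √650 ≈ 25.495, ∠ = arctan(5/25) ≈ 11.31°
pole (s+5): 5 + j5 → |·| = √(5²+5²) = √50 ≈ 7.0711, ∠ = arctan(5/5) ≈ 45.00°
|H| = 5 · 25.495 / 7.0711 ≈ 18.028
Gain = 20 log₁₀(18.028) ≈ 25.12 dB
∠H = 11.31° − 45.00° = -33.69°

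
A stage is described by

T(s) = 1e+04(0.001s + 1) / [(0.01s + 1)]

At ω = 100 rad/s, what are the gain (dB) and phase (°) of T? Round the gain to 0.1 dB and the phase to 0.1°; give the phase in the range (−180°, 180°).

77.0 dB, -39.3°

At ω = 100 rad/s:
zero (1 + j100·0.001) = 1 + j0.1 → |·| ≈ 1.005, ∠ ≈ 5.71°
pole (1 + j100·0.01) = 1 + j1 → |·| ≈ 1.4142, ∠ ≈ 45.00°
|T| = 1e+04 · 1.005 / (1.4142) ≈ 7106.5
Gain = 20 log₁₀(7106.5) ≈ 77.03 dB
∠T = (5.71°) − (45.00°) = -39.29°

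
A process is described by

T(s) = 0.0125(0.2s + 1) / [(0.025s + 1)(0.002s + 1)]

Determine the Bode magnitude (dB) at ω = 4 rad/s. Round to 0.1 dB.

-36.0 dB

At ω = 4 rad/s:
zero (1 + j4·0.2) = 1 + j0.8 → |·| ≈ 1.2806, ∠ ≈ 38.66°
pole (1 + j4·0.025) = 1 + j0.1 → |·| ≈ 1.005, ∠ ≈ 5.71°
pole (1 + j4·0.002) = 1 + j0.008 → |·| ≈ 1, ∠ ≈ 0.46°
|T| = 0.0125 · 1.2806 / (1.005 · 1) ≈ 0.015928
Gain = 20 log₁₀(0.015928) ≈ -35.96 dB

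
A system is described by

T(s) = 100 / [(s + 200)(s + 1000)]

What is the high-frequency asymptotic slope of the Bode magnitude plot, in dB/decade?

-40 dB/decade

Each pole contributes −20 dB/decade at high frequency; each zero contributes +20 dB/decade.
Net: 0 zero(s) − 2 pole(s) → -40 dB/decade.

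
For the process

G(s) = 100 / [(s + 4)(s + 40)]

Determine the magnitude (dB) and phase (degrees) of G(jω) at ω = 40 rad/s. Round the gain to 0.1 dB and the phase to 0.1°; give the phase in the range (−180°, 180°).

-27.1 dB, -129.3°

At s = jω = j40:
pole (s+4): 4 + j40 → |·| = √(4²+40²) = √1616 ≈ 40.2, ∠ = arctan(40/4) ≈ 84.29°
pole (s+40): 40 + j40 → |·| = √(40²+40²) = √3200 ≈ 56.569, ∠ = arctan(40/40) ≈ 45.00°
|G| = 100 / 2274.1 ≈ 0.043973
Gain = 20 log₁₀(0.043973) ≈ -27.14 dB
∠G = 0.00° − 129.29° = -129.29°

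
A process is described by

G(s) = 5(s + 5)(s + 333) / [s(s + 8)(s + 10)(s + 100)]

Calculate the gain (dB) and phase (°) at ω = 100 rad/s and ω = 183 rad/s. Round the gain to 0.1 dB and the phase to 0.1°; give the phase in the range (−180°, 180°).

At s = jω = j100:
zero (s+5): 5 + j100 → |·| = √(5²+100²) = √10025 ≈ 100.12, ∠ = arctan(100/5) ≈ 87.14°
zero (s+333): 333 + j100 → |·| = √(333²+100²) = √120889 ≈ 347.69, ∠ = arctan(100/333) ≈ 16.72°
pole (s+8): 8 + j100 → |·| = √(8²+100²) = √10064 ≈ 100.32, ∠ = arctan(100/8) ≈ 85.43°
pole (s+10): 10 + j100 → |·| = √(10²+100²) = √10100 ≈ 100.5, ∠ = arctan(100/10) ≈ 84.29°
pole (s+100): 100 + j100 → |·| = √(100²+100²) = √20000 ≈ 141.42, ∠ = arctan(100/100) ≈ 45.00°
pole at origin: |s| = 100, ∠ = 90.00° (in denominator)
|G| = 5 · 34811 / 1.4258e+08 ≈ 0.0012208
Gain = 20 log₁₀(0.0012208) ≈ -58.27 dB
∠G = 103.86° − 304.72° = -200.86° ≡ 159.14° (principal value)

At s = jω = j183:
zero (s+5): 5 + j183 → |·| = √(5²+183²) = √33514 ≈ 183.07, ∠ = arctan(183/5) ≈ 88.43°
zero (s+333): 333 + j183 → |·| = √(333²+183²) = √144378 ≈ 379.97, ∠ = arctan(183/333) ≈ 28.79°
pole (s+8): 8 + j183 → |·| = √(8²+183²) = √33553 ≈ 183.17, ∠ = arctan(183/8) ≈ 87.50°
pole (s+10): 10 + j183 → |·| = √(10²+183²) = √33589 ≈ 183.27, ∠ = arctan(183/10) ≈ 86.87°
pole (s+100): 100 + j183 → |·| = √(100²+183²) = √43489 ≈ 208.54, ∠ = arctan(183/100) ≈ 61.35°
pole at origin: |s| = 183, ∠ = 90.00° (in denominator)
|G| = 5 · 69561 / 1.2811e+09 ≈ 0.00027149
Gain = 20 log₁₀(0.00027149) ≈ -71.32 dB
∠G = 117.22° − 325.72° = -208.50° ≡ 151.50° (principal value)

ω = 100: -58.3 dB, 159.1°; ω = 183: -71.3 dB, 151.5°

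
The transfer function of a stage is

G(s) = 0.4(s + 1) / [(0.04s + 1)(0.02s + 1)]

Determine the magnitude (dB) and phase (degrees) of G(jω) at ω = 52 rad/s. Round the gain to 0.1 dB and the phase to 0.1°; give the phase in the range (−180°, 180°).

15.9 dB, -21.5°

At ω = 52 rad/s:
zero (1 + j52·1) = 1 + j52 → |·| ≈ 52.01, ∠ ≈ 88.90°
pole (1 + j52·0.04) = 1 + j2.08 → |·| ≈ 2.3079, ∠ ≈ 64.32°
pole (1 + j52·0.02) = 1 + j1.04 → |·| ≈ 1.4428, ∠ ≈ 46.12°
|G| = 0.4 · 52.01 / (2.3079 · 1.4428) ≈ 6.2478
Gain = 20 log₁₀(6.2478) ≈ 15.91 dB
∠G = (88.90°) − (64.32° + 46.12°) = -21.54°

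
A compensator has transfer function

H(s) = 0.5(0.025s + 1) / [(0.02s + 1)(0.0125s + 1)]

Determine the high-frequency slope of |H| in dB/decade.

Each pole contributes −20 dB/decade at high frequency; each zero contributes +20 dB/decade.
Net: 1 zero(s) − 2 pole(s) → -20 dB/decade.

-20 dB/decade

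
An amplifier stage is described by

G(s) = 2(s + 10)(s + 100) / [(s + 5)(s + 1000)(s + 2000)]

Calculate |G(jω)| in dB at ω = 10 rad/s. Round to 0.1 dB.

-77.9 dB

At s = jω = j10:
zero (s+10): 10 + j10 → |·| = √(10²+10²) = √200 ≈ 14.142, ∠ = arctan(10/10) ≈ 45.00°
zero (s+100): 100 + j10 → |·| = √(100²+10²) = √10100 ≈ 100.5, ∠ = arctan(10/100) ≈ 5.71°
pole (s+5): 5 + j10 → |·| = √(5²+10²) = √125 ≈ 11.18, ∠ = arctan(10/5) ≈ 63.43°
pole (s+1000): 1000 + j10 → |·| = √(1000²+10²) = √1000100 ≈ 1000, ∠ = arctan(10/1000) ≈ 0.57°
pole (s+2000): 2000 + j10 → |·| = √(2000²+10²) = √4000100 ≈ 2000, ∠ = arctan(10/2000) ≈ 0.29°
|G| = 2 · 1421.3 / 2.236e+07 ≈ 0.00012713
Gain = 20 log₁₀(0.00012713) ≈ -77.92 dB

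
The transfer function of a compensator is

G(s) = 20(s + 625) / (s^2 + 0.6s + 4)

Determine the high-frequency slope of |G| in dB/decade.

Each pole contributes −20 dB/decade at high frequency; each zero contributes +20 dB/decade.
Net: 1 zero(s) − 2 pole(s) → -20 dB/decade.

-20 dB/decade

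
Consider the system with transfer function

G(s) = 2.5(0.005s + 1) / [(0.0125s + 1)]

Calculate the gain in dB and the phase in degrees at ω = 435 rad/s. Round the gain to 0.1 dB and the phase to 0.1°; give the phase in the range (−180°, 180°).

At ω = 435 rad/s:
zero (1 + j435·0.005) = 1 + j2.175 → |·| ≈ 2.3939, ∠ ≈ 65.31°
pole (1 + j435·0.0125) = 1 + j5.4375 → |·| ≈ 5.5287, ∠ ≈ 79.58°
|G| = 2.5 · 2.3939 / (5.5287) ≈ 1.0825
Gain = 20 log₁₀(1.0825) ≈ 0.69 dB
∠G = (65.31°) − (79.58°) = -14.27°

0.7 dB, -14.3°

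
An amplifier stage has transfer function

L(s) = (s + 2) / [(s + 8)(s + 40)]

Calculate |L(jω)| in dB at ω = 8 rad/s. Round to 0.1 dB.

At s = jω = j8:
zero (s+2): 2 + j8 → |·| = √(2²+8²) = √68 ≈ 8.2462, ∠ = arctan(8/2) ≈ 75.96°
pole (s+8): 8 + j8 → |·| = √(8²+8²) = √128 ≈ 11.314, ∠ = arctan(8/8) ≈ 45.00°
pole (s+40): 40 + j8 → |·| = √(40²+8²) = √1664 ≈ 40.792, ∠ = arctan(8/40) ≈ 11.31°
|L| = 1 · 8.2462 / 461.52 ≈ 0.017867
Gain = 20 log₁₀(0.017867) ≈ -34.96 dB

-35.0 dB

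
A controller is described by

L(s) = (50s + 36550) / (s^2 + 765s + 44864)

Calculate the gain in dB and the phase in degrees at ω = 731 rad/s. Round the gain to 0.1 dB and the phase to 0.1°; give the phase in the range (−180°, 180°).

Substitute s = j731:
Numerator: 50(j731) + 36550 = 36550 + j36550
Denominator: (j731)^2 + 765(j731) + 44864 = -489497 + j559215
|N| = √(36550² + 36550²) ≈ 51690, ∠N ≈ 45.00°
|D| = √(489497² + 559215²) ≈ 7.4319e+05, ∠D ≈ 131.20°
|L| = 51690 / 7.4319e+05 ≈ 0.069552
Gain = 20 log₁₀(0.069552) ≈ -23.15 dB
∠L = 45.00° − 131.20° = -86.20°

-23.2 dB, -86.2°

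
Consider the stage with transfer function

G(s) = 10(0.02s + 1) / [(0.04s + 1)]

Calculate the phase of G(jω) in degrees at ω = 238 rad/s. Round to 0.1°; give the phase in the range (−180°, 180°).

At ω = 238 rad/s:
zero (1 + j238·0.02) = 1 + j4.76 → |·| ≈ 4.8639, ∠ ≈ 78.14°
pole (1 + j238·0.04) = 1 + j9.52 → |·| ≈ 9.5724, ∠ ≈ 84.00°
∠G = (78.14°) − (84.00°) = -5.86°

-5.9°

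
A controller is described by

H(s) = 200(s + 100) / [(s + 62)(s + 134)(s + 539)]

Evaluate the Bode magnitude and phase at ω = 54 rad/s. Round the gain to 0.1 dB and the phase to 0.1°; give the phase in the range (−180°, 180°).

-49.0 dB, -40.4°

At s = jω = j54:
zero (s+100): 100 + j54 → |·| = √(100²+54²) = √12916 ≈ 113.65, ∠ = arctan(54/100) ≈ 28.37°
pole (s+62): 62 + j54 → |·| = √(62²+54²) = √6760 ≈ 82.219, ∠ = arctan(54/62) ≈ 41.05°
pole (s+134): 134 + j54 → |·| = √(134²+54²) = √20872 ≈ 144.47, ∠ = arctan(54/134) ≈ 21.95°
pole (s+539): 539 + j54 → |·| = √(539²+54²) = √293437 ≈ 541.7, ∠ = arctan(54/539) ≈ 5.72°
|H| = 200 · 113.65 / 6.4344e+06 ≈ 0.0035326
Gain = 20 log₁₀(0.0035326) ≈ -49.04 dB
∠H = 28.37° − 68.72° = -40.35°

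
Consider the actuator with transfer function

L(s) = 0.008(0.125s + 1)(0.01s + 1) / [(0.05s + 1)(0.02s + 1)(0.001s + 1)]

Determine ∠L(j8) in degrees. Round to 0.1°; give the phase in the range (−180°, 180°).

At ω = 8 rad/s:
zero (1 + j8·0.125) = 1 + j1 → |·| ≈ 1.4142, ∠ ≈ 45.00°
zero (1 + j8·0.01) = 1 + j0.08 → |·| ≈ 1.0032, ∠ ≈ 4.57°
pole (1 + j8·0.05) = 1 + j0.4 → |·| ≈ 1.077, ∠ ≈ 21.80°
pole (1 + j8·0.02) = 1 + j0.16 → |·| ≈ 1.0127, ∠ ≈ 9.09°
pole (1 + j8·0.001) = 1 + j0.008 → |·| ≈ 1, ∠ ≈ 0.46°
∠L = (45.00° + 4.57°) − (21.80° + 9.09° + 0.46°) = 18.22°

18.2°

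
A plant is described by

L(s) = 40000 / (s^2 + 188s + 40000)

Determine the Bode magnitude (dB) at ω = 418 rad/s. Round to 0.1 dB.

At s = jω = j418:
quadratic: (j418)² + 188·j418 + 40000 = -134724 + j78584 → |·| ≈ 1.5597e+05, ∠ ≈ 149.75°
|L| = 40000 / 1.5597e+05 ≈ 0.25646
Gain = 20 log₁₀(0.25646) ≈ -11.82 dB

-11.8 dB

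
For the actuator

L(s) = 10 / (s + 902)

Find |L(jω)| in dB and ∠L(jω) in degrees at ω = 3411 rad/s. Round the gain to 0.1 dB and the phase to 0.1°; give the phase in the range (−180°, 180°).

Substitute s = j3411:
Numerator: 10 = 10 + j0
Denominator: (j3411) + 902 = 902 + j3411
|N| = √(10² + 0²) ≈ 10, ∠N ≈ 0.00°
|D| = √(902² + 3411²) ≈ 3528.2, ∠D ≈ 75.19°
|L| = 10 / 3528.2 ≈ 0.0028343
Gain = 20 log₁₀(0.0028343) ≈ -50.95 dB
∠L = 0.00° − 75.19° = -75.19°

-51.0 dB, -75.2°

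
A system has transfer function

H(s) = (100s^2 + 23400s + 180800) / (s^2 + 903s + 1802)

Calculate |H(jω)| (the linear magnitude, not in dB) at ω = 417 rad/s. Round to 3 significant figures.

Substitute s = j417:
Numerator: 100(j417)^2 + 23400(j417) + 180800 = -17208100 + j9757800
Denominator: (j417)^2 + 903(j417) + 1802 = -172087 + j376551
|N| = √(17208100² + 9757800²) ≈ 1.9782e+07, ∠N ≈ 150.44°
|D| = √(172087² + 376551²) ≈ 4.1401e+05, ∠D ≈ 114.56°
|H| = 1.9782e+07 / 4.1401e+05 ≈ 47.781

47.8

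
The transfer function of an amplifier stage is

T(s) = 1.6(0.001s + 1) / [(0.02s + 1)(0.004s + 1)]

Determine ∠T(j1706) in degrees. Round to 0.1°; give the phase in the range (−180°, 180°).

At ω = 1706 rad/s:
zero (1 + j1706·0.001) = 1 + j1.706 → |·| ≈ 1.9775, ∠ ≈ 59.62°
pole (1 + j1706·0.02) = 1 + j34.12 → |·| ≈ 34.135, ∠ ≈ 88.32°
pole (1 + j1706·0.004) = 1 + j6.824 → |·| ≈ 6.8969, ∠ ≈ 81.66°
∠T = (59.62°) − (88.32° + 81.66°) = -110.36°

-110.4°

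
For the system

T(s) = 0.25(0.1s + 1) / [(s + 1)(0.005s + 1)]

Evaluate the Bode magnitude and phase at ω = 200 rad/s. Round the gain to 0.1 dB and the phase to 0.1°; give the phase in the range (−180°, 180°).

-35.0 dB, -47.6°

At ω = 200 rad/s:
zero (1 + j200·0.1) = 1 + j20 → |·| ≈ 20.025, ∠ ≈ 87.14°
pole (1 + j200·1) = 1 + j200 → |·| ≈ 200, ∠ ≈ 89.71°
pole (1 + j200·0.005) = 1 + j1 → |·| ≈ 1.4142, ∠ ≈ 45.00°
|T| = 0.25 · 20.025 / (200 · 1.4142) ≈ 0.0177
Gain = 20 log₁₀(0.0177) ≈ -35.04 dB
∠T = (87.14°) − (89.71° + 45.00°) = -47.57°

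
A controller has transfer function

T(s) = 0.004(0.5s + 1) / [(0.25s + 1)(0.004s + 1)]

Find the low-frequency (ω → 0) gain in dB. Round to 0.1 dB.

-48.0 dB

T(0) = 0.004 · 1 / 1 = 0.004
20 log₁₀(0.004) ≈ -47.96 dB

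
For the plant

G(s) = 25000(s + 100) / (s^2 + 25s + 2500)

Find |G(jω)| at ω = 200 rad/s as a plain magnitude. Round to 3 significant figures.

148

At s = jω = j200:
zero (s+100): 100 + j200 → |·| = √(100²+200²) = √50000 ≈ 223.61, ∠ = arctan(200/100) ≈ 63.43°
quadratic: (j200)² + 25·j200 + 2500 = -37500 + j5000 → |·| ≈ 37832, ∠ ≈ 172.41°
|G| = 25000 · 223.61 / 37832 ≈ 147.77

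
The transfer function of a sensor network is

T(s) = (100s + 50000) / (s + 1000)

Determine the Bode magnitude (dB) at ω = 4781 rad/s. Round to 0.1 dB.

39.9 dB

Substitute s = j4781:
Numerator: 100(j4781) + 50000 = 50000 + j478100
Denominator: (j4781) + 1000 = 1000 + j4781
|N| = √(50000² + 478100²) ≈ 4.8071e+05, ∠N ≈ 84.03°
|D| = √(1000² + 4781²) ≈ 4884.5, ∠D ≈ 78.19°
|T| = 4.8071e+05 / 4884.5 ≈ 98.415
Gain = 20 log₁₀(98.415) ≈ 39.86 dB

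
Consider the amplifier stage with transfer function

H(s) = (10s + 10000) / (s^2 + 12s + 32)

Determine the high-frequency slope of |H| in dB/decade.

Each pole contributes −20 dB/decade at high frequency; each zero contributes +20 dB/decade.
Net: 1 zero(s) − 2 pole(s) → -20 dB/decade.

-20 dB/decade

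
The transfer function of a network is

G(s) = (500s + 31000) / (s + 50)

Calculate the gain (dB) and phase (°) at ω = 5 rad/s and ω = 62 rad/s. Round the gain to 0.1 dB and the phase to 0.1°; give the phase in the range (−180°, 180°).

Substitute s = j5:
Numerator: 500(j5) + 31000 = 31000 + j2500
Denominator: (j5) + 50 = 50 + j5
|N| = √(31000² + 2500²) ≈ 31101, ∠N ≈ 4.61°
|D| = √(50² + 5²) ≈ 50.249, ∠D ≈ 5.71°
|G| = 31101 / 50.249 ≈ 618.94
Gain = 20 log₁₀(618.94) ≈ 55.83 dB
∠G = 4.61° − 5.71° = -1.10°

Substitute s = j62:
Numerator: 500(j62) + 31000 = 31000 + j31000
Denominator: (j62) + 50 = 50 + j62
|N| = √(31000² + 31000²) ≈ 43841, ∠N ≈ 45.00°
|D| = √(50² + 62²) ≈ 79.649, ∠D ≈ 51.12°
|G| = 43841 / 79.649 ≈ 550.43
Gain = 20 log₁₀(550.43) ≈ 54.81 dB
∠G = 45.00° − 51.12° = -6.12°

ω = 5: 55.8 dB, -1.1°; ω = 62: 54.8 dB, -6.1°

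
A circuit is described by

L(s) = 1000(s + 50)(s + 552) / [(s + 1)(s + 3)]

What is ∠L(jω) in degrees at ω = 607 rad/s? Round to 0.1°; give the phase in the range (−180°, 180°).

At s = jω = j607:
zero (s+50): 50 + j607 → |·| = √(50²+607²) = √370949 ≈ 609.06, ∠ = arctan(607/50) ≈ 85.29°
zero (s+552): 552 + j607 → |·| = √(552²+607²) = √673153 ≈ 820.46, ∠ = arctan(607/552) ≈ 47.72°
pole (s+1): 1 + j607 → |·| = √(1²+607²) = √368450 ≈ 607, ∠ = arctan(607/1) ≈ 89.91°
pole (s+3): 3 + j607 → |·| = √(3²+607²) = √368458 ≈ 607.01, ∠ = arctan(607/3) ≈ 89.72°
∠L = 133.01° − 179.63° = -46.62°

-46.6°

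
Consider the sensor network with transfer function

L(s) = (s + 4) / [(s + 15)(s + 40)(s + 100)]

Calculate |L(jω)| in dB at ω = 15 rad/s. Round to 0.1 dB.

-75.4 dB

At s = jω = j15:
zero (s+4): 4 + j15 → |·| = √(4²+15²) = √241 ≈ 15.524, ∠ = arctan(15/4) ≈ 75.07°
pole (s+15): 15 + j15 → |·| = √(15²+15²) = √450 ≈ 21.213, ∠ = arctan(15/15) ≈ 45.00°
pole (s+40): 40 + j15 → |·| = √(40²+15²) = √1825 ≈ 42.72, ∠ = arctan(15/40) ≈ 20.56°
pole (s+100): 100 + j15 → |·| = √(100²+15²) = √10225 ≈ 101.12, ∠ = arctan(15/100) ≈ 8.53°
|L| = 1 · 15.524 / 91637 ≈ 0.00016941
Gain = 20 log₁₀(0.00016941) ≈ -75.42 dB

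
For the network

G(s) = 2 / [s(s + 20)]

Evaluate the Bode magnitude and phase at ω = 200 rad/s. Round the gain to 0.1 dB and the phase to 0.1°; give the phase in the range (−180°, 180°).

-86.1 dB, -174.3°

At s = jω = j200:
pole (s+20): 20 + j200 → |·| = √(20²+200²) = √40400 ≈ 201, ∠ = arctan(200/20) ≈ 84.29°
pole at origin: |s| = 200, ∠ = 90.00° (in denominator)
|G| = 2 / 40200 ≈ 4.9751e-05
Gain = 20 log₁₀(4.9751e-05) ≈ -86.06 dB
∠G = 0.00° − 174.29° = -174.29°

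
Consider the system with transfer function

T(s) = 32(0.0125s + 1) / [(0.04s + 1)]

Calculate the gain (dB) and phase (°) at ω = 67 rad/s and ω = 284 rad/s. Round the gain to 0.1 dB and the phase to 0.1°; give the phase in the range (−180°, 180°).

At ω = 67 rad/s:
zero (1 + j67·0.0125) = 1 + j0.8375 → |·| ≈ 1.3044, ∠ ≈ 39.95°
pole (1 + j67·0.04) = 1 + j2.68 → |·| ≈ 2.8605, ∠ ≈ 69.54°
|T| = 32 · 1.3044 / (2.8605) ≈ 14.592
Gain = 20 log₁₀(14.592) ≈ 23.28 dB
∠T = (39.95°) − (69.54°) = -29.59°

At ω = 284 rad/s:
zero (1 + j284·0.0125) = 1 + j3.55 → |·| ≈ 3.6882, ∠ ≈ 74.27°
pole (1 + j284·0.04) = 1 + j11.36 → |·| ≈ 11.404, ∠ ≈ 84.97°
|T| = 32 · 3.6882 / (11.404) ≈ 10.349
Gain = 20 log₁₀(10.349) ≈ 20.30 dB
∠T = (74.27°) − (84.97°) = -10.70°

ω = 67: 23.3 dB, -29.6°; ω = 284: 20.3 dB, -10.7°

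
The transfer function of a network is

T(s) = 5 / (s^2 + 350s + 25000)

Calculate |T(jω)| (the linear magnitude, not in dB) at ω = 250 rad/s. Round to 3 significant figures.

5.25e-05

Substitute s = j250:
Numerator: 5 = 5 + j0
Denominator: (j250)^2 + 350(j250) + 25000 = -37500 + j87500
|N| = √(5² + 0²) ≈ 5, ∠N ≈ 0.00°
|D| = √(37500² + 87500²) ≈ 95197, ∠D ≈ 113.20°
|T| = 5 / 95197 ≈ 5.2523e-05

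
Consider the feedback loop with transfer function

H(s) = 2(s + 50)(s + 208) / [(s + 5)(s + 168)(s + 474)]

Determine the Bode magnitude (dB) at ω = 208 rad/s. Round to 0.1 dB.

At s = jω = j208:
zero (s+50): 50 + j208 → |·| = √(50²+208²) = √45764 ≈ 213.93, ∠ = arctan(208/50) ≈ 76.48°
zero (s+208): 208 + j208 → |·| = √(208²+208²) = √86528 ≈ 294.16, ∠ = arctan(208/208) ≈ 45.00°
pole (s+5): 5 + j208 → |·| = √(5²+208²) = √43289 ≈ 208.06, ∠ = arctan(208/5) ≈ 88.62°
pole (s+168): 168 + j208 → |·| = √(168²+208²) = √71488 ≈ 267.37, ∠ = arctan(208/168) ≈ 51.07°
pole (s+474): 474 + j208 → |·| = √(474²+208²) = √267940 ≈ 517.63, ∠ = arctan(208/474) ≈ 23.69°
|H| = 2 · 62930 / 2.8795e+07 ≈ 0.0043709
Gain = 20 log₁₀(0.0043709) ≈ -47.19 dB

-47.2 dB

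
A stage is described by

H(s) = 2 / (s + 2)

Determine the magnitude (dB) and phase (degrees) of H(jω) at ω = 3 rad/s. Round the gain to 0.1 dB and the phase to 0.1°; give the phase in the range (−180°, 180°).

-5.1 dB, -56.3°

Substitute s = j3:
Numerator: 2 = 2 + j0
Denominator: (j3) + 2 = 2 + j3
|N| = √(2² + 0²) ≈ 2, ∠N ≈ 0.00°
|D| = √(2² + 3²) ≈ 3.6056, ∠D ≈ 56.31°
|H| = 2 / 3.6056 ≈ 0.55469
Gain = 20 log₁₀(0.55469) ≈ -5.12 dB
∠H = 0.00° − 56.31° = -56.31°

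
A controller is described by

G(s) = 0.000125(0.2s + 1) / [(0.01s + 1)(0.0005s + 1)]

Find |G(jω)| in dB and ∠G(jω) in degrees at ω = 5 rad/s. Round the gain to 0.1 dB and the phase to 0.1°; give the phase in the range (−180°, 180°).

-75.1 dB, 42.0°

At ω = 5 rad/s:
zero (1 + j5·0.2) = 1 + j1 → |·| ≈ 1.4142, ∠ ≈ 45.00°
pole (1 + j5·0.01) = 1 + j0.05 → |·| ≈ 1.0012, ∠ ≈ 2.86°
pole (1 + j5·0.0005) = 1 + j0.0025 → |·| ≈ 1, ∠ ≈ 0.14°
|G| = 0.000125 · 1.4142 / (1.0012 · 1) ≈ 0.00017656
Gain = 20 log₁₀(0.00017656) ≈ -75.06 dB
∠G = (45.00°) − (2.86° + 0.14°) = 42.00°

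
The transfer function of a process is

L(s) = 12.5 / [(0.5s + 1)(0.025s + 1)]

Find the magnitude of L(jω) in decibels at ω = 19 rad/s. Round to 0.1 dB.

1.5 dB

At ω = 19 rad/s:
pole (1 + j19·0.5) = 1 + j9.5 → |·| ≈ 9.5525, ∠ ≈ 83.99°
pole (1 + j19·0.025) = 1 + j0.475 → |·| ≈ 1.1071, ∠ ≈ 25.41°
|L| = 12.5 · 1 / (9.5525 · 1.1071) ≈ 1.182
Gain = 20 log₁₀(1.182) ≈ 1.45 dB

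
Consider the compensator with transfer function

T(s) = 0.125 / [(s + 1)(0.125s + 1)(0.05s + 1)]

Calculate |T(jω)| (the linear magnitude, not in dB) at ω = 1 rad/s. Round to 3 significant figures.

0.0876

At ω = 1 rad/s:
pole (1 + j1·1) = 1 + j1 → |·| ≈ 1.4142, ∠ ≈ 45.00°
pole (1 + j1·0.125) = 1 + j0.125 → |·| ≈ 1.0078, ∠ ≈ 7.13°
pole (1 + j1·0.05) = 1 + j0.05 → |·| ≈ 1.0012, ∠ ≈ 2.86°
|T| = 0.125 · 1 / (1.4142 · 1.0078 · 1.0012) ≈ 0.0876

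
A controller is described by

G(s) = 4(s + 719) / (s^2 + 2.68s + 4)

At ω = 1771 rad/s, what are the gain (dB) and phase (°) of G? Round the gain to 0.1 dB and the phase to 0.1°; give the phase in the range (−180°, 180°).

-52.3 dB, -112.0°

At s = jω = j1771:
zero (s+719): 719 + j1771 → |·| = √(719²+1771²) = √3653402 ≈ 1911.4, ∠ = arctan(1771/719) ≈ 67.90°
quadratic: (j1771)² + 2.68·j1771 + 4 = -3136437 + j4746.28 → |·| ≈ 3.1364e+06, ∠ ≈ 179.91°
|G| = 4 · 1911.4 / 3.1364e+06 ≈ 0.0024377
Gain = 20 log₁₀(0.0024377) ≈ -52.26 dB
∠G = 67.90° − 179.91° = -112.01°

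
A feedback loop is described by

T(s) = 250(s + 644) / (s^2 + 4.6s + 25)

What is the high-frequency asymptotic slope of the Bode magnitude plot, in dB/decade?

Each pole contributes −20 dB/decade at high frequency; each zero contributes +20 dB/decade.
Net: 1 zero(s) − 2 pole(s) → -20 dB/decade.

-20 dB/decade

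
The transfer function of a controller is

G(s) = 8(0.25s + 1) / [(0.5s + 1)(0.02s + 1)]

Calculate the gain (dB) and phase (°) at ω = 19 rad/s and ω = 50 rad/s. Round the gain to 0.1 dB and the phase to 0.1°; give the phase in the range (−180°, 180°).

ω = 19: 11.6 dB, -26.7°; ω = 50: 9.1 dB, -47.3°

At ω = 19 rad/s:
zero (1 + j19·0.25) = 1 + j4.75 → |·| ≈ 4.8541, ∠ ≈ 78.11°
pole (1 + j19·0.5) = 1 + j9.5 → |·| ≈ 9.5525, ∠ ≈ 83.99°
pole (1 + j19·0.02) = 1 + j0.38 → |·| ≈ 1.0698, ∠ ≈ 20.81°
|G| = 8 · 4.8541 / (9.5525 · 1.0698) ≈ 3.8
Gain = 20 log₁₀(3.8) ≈ 11.60 dB
∠G = (78.11°) − (83.99° + 20.81°) = -26.69°

At ω = 50 rad/s:
zero (1 + j50·0.25) = 1 + j12.5 → |·| ≈ 12.54, ∠ ≈ 85.43°
pole (1 + j50·0.5) = 1 + j25 → |·| ≈ 25.02, ∠ ≈ 87.71°
pole (1 + j50·0.02) = 1 + j1 → |·| ≈ 1.4142, ∠ ≈ 45.00°
|G| = 8 · 12.54 / (25.02 · 1.4142) ≈ 2.8352
Gain = 20 log₁₀(2.8352) ≈ 9.05 dB
∠G = (85.43°) − (87.71° + 45.00°) = -47.28°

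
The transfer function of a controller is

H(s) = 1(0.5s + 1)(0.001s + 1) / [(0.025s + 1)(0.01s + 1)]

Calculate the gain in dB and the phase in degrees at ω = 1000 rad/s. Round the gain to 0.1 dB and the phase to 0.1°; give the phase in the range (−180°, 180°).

9.0 dB, -37.1°

At ω = 1000 rad/s:
zero (1 + j1000·0.5) = 1 + j500 → |·| ≈ 500, ∠ ≈ 89.89°
zero (1 + j1000·0.001) = 1 + j1 → |·| ≈ 1.4142, ∠ ≈ 45.00°
pole (1 + j1000·0.025) = 1 + j25 → |·| ≈ 25.02, ∠ ≈ 87.71°
pole (1 + j1000·0.01) = 1 + j10 → |·| ≈ 10.05, ∠ ≈ 84.29°
|H| = 1 · 500 · 1.4142 / (25.02 · 10.05) ≈ 2.8121
Gain = 20 log₁₀(2.8121) ≈ 8.98 dB
∠H = (89.89° + 45.00°) − (87.71° + 84.29°) = -37.11°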